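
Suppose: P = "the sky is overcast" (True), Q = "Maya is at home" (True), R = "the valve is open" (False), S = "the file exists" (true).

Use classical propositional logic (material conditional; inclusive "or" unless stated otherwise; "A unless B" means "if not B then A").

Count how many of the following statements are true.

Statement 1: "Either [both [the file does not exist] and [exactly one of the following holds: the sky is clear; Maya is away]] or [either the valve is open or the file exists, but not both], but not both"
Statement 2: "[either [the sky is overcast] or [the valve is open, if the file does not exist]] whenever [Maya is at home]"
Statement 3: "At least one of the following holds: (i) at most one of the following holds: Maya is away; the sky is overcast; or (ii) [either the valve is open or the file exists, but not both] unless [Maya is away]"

Statement 1: This is (not S and (not P xor not Q)) xor (R xor S).

not S = not True = False
not P = not True = False
not Q = not True = False
not P xor not Q = False xor False = False
not S and (not P xor not Q) = False and False = False
R xor S = False xor True = True
(not S and (not P xor not Q)) xor (R xor S) = False xor True = True
Thus Statement 1 is true.

Statement 2: Formalization: Q -> (P or (not S -> R))

not S = not True = False
not S -> R = False -> False = True
P or (not S -> R) = True or True = True
Q -> (P or (not S -> R)) = True -> True = True
So Statement 2 is true.

Statement 3: Parsed as (not Q nand P) or ((R xor S) or not Q)

not Q = not True = False
not Q nand P = False nand True = True
R xor S = False xor True = True
not Q = not True = False
(R xor S) or not Q = True or False = True
(not Q nand P) or ((R xor S) or not Q) = True or True = True
Thus Statement 3 is true.

True statements: 3 (Statement 1, Statement 2, Statement 3).

3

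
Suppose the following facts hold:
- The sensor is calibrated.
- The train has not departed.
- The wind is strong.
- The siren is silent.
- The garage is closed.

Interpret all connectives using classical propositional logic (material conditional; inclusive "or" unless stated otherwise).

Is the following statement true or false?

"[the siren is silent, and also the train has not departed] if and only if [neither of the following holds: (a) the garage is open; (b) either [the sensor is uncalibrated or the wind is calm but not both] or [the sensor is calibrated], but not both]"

Let S = "the siren is sounding" (F), Q = "the train has departed" (F), U = "the garage is closed" (T), P = "the sensor is calibrated" (T), R = "the wind is strong" (T).
Parsed as (~S & ~Q) <-> (~U nor ((~P xor ~R) xor P))

~S = ~F = T
~Q = ~F = T
~S & ~Q = T & T = T
~U = ~T = F
~P = ~T = F
~R = ~T = F
~P xor ~R = F xor F = F
(~P xor ~R) xor P = F xor T = T
~U nor ((~P xor ~R) xor P) = F nor T = F
(~S & ~Q) <-> (~U nor ((~P xor ~R) xor P)) = T <-> F = F

false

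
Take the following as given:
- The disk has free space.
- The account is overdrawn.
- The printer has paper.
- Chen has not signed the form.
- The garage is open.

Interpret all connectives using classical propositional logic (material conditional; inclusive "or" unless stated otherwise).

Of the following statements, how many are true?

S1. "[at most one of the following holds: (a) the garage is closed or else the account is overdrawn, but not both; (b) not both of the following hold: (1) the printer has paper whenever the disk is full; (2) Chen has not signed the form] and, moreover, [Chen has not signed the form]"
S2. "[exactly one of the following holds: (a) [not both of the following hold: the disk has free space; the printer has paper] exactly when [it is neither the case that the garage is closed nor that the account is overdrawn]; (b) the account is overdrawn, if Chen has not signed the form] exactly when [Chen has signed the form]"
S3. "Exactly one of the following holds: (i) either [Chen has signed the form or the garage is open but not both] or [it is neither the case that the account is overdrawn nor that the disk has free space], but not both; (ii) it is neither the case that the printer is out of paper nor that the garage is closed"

Let U = "the garage is closed" (F), Q = "the account is overdrawn" (T), P = "the disk is full" (F), R = "the printer has paper" (T), S = "Chen has signed the form" (F).

S1: This is ((U xor Q) nand ((P -> R) nand ~S)) & ~S.

U xor Q = F xor T = T
P -> R = F -> T = T
~S = ~F = T
(P -> R) nand ~S = T nand T = F
(U xor Q) nand ((P -> R) nand ~S) = T nand F = T
~S = ~F = T
((U xor Q) nand ((P -> R) nand ~S)) & ~S = T & T = T
Thus S1 is true.

S2: Parsed as (((~P nand R) <-> (U nor Q)) xor (~S -> Q)) <-> S

~P = ~F = T
~P nand R = T nand T = F
U nor Q = F nor T = F
(~P nand R) <-> (U nor Q) = F <-> F = T
~S = ~F = T
~S -> Q = T -> T = T
((~P nand R) <-> (U nor Q)) xor (~S -> Q) = T xor T = F
(((~P nand R) <-> (U nor Q)) xor (~S -> Q)) <-> S = F <-> F = T
So S2 is true.

S3: This is ((S xor ~U) xor (Q nor ~P)) xor (~R nor U).

~U = ~F = T
S xor ~U = F xor T = T
~P = ~F = T
Q nor ~P = T nor T = F
(S xor ~U) xor (Q nor ~P) = T xor F = T
~R = ~T = F
~R nor U = F nor F = T
((S xor ~U) xor (Q nor ~P)) xor (~R nor U) = T xor T = F
Thus S3 is false.

Count: 2.

2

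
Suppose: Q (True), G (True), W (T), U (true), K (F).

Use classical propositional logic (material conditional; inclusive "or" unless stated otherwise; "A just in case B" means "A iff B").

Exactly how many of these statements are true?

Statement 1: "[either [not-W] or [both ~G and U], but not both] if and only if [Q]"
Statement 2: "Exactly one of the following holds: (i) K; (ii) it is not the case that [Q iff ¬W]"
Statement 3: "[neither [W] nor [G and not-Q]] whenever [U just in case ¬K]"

Statement 1: Formalization: (not W xor (not G and U)) iff Q

not W = not True = False
not G = not True = False
not G and U = False and True = False
not W xor (not G and U) = False xor False = False
(not W xor (not G and U)) iff Q = False iff True = False
So Statement 1 is false.

Statement 2: In symbols: K xor not (Q iff not W)

not W = not True = False
Q iff not W = True iff False = False
not (Q iff not W) = not False = True
K xor not (Q iff not W) = False xor True = True
So Statement 2 is true.

Statement 3: In symbols: (U iff not K) -> (W nor (G and not Q))

not K = not False = True
U iff not K = True iff True = True
not Q = not True = False
G and not Q = True and False = False
W nor (G and not Q) = True nor False = False
(U iff not K) -> (W nor (G and not Q)) = True -> False = False
Thus Statement 3 is false.

1 of the 3 statements is true.

1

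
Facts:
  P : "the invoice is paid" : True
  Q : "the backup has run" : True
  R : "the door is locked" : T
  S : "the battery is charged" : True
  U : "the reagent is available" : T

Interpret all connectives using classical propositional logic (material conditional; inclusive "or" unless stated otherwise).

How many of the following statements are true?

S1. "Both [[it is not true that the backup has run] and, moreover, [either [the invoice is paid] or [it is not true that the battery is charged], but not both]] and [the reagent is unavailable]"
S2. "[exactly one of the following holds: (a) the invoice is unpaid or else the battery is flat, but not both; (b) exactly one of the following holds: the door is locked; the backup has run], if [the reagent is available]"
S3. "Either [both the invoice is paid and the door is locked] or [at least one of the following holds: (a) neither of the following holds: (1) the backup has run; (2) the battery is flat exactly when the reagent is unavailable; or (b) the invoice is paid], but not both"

S1: Parsed as (~Q & (P xor ~S)) & ~U

~Q = ~T = F
~S = ~T = F
P xor ~S = T xor F = T
~Q & (P xor ~S) = F & T = F
~U = ~T = F
(~Q & (P xor ~S)) & ~U = F & F = F
Thus S1 is false.

S2: Parsed as U -> ((~P xor ~S) xor (R xor Q))

~P = ~T = F
~S = ~T = F
~P xor ~S = F xor F = F
R xor Q = T xor T = F
(~P xor ~S) xor (R xor Q) = F xor F = F
U -> ((~P xor ~S) xor (R xor Q)) = T -> F = F
Thus S2 is false.

S3: In symbols: (P & R) xor ((Q nor (~S <-> ~U)) | P)

P & R = T & T = T
~S = ~T = F
~U = ~T = F
~S <-> ~U = F <-> F = T
Q nor (~S <-> ~U) = T nor T = F
(Q nor (~S <-> ~U)) | P = F | T = T
(P & R) xor ((Q nor (~S <-> ~U)) | P) = T xor T = F
Thus S3 is false.

Count: 0.

0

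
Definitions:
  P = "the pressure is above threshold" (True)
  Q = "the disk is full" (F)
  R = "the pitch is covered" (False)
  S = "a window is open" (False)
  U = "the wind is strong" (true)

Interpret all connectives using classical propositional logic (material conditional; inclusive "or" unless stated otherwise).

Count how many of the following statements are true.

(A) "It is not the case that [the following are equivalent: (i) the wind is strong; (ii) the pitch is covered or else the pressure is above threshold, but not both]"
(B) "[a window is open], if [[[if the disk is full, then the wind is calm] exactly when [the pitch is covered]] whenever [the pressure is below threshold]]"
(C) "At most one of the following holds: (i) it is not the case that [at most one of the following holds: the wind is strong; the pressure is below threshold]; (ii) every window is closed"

1

(A): This is ~(U <-> (R xor P)).

R xor P = F xor T = T
U <-> (R xor P) = T <-> T = T
~(U <-> (R xor P)) = ~T = F
Hence (A) is false.

(B): In symbols: (~P -> ((Q -> ~U) <-> R)) -> S

~P = ~T = F
~U = ~T = F
Q -> ~U = F -> F = T
(Q -> ~U) <-> R = T <-> F = F
~P -> ((Q -> ~U) <-> R) = F -> F = T
(~P -> ((Q -> ~U) <-> R)) -> S = T -> F = F
Hence (B) is false.

(C): This is ~(U nand ~P) nand ~S.

~P = ~T = F
U nand ~P = T nand F = T
~(U nand ~P) = ~T = F
~S = ~F = T
~(U nand ~P) nand ~S = F nand T = T
So (C) is true.

1 of the 3 statements is true ((C)).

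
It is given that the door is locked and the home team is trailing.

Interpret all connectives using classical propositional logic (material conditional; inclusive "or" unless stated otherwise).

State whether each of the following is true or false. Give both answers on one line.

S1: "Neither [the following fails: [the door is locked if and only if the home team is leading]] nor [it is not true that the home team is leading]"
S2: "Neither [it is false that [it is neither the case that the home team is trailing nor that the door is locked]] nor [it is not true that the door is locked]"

S1 F, S2 F

Let M = "the door is locked" (True), G = "the home team is leading" (False).

S1: Parsed as not (M iff G) nor not G

M iff G = True iff False = False
not (M iff G) = not False = True
not G = not False = True
not (M iff G) nor not G = True nor True = False
So S1 is false.

S2: Formalization: not (not G nor M) nor not M

not G = not False = True
not G nor M = True nor True = False
not (not G nor M) = not False = True
not M = not True = False
not (not G nor M) nor not M = True nor False = False
Hence S2 is false.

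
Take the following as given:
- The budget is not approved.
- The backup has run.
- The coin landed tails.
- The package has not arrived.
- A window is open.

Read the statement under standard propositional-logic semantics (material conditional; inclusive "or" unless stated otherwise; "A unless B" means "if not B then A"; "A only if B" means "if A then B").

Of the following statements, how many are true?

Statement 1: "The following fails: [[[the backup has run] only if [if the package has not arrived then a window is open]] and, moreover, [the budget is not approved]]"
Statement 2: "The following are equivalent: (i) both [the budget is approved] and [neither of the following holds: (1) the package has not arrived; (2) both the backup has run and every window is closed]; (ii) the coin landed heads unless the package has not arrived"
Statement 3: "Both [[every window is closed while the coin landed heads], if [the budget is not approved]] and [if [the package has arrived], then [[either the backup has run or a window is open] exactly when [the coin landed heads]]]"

0

Let Q = "the backup has run" (T), S = "the package has arrived" (F), U = "a window is open" (T), P = "the budget is approved" (F), R = "the coin landed heads" (F).

Statement 1: Parsed as ~((Q -> (~S -> U)) & ~P)

~S = ~F = T
~S -> U = T -> T = T
Q -> (~S -> U) = T -> T = T
~P = ~F = T
(Q -> (~S -> U)) & ~P = T & T = T
~((Q -> (~S -> U)) & ~P) = ~T = F
Thus Statement 1 is false.

Statement 2: In symbols: (P & (~S nor (Q & ~U))) <-> (R | ~S)

~S = ~F = T
~U = ~T = F
Q & ~U = T & F = F
~S nor (Q & ~U) = T nor F = F
P & (~S nor (Q & ~U)) = F & F = F
~S = ~F = T
R | ~S = F | T = T
(P & (~S nor (Q & ~U))) <-> (R | ~S) = F <-> T = F
So Statement 2 is false.

Statement 3: Formalization: (~P -> (~U & R)) & (S -> ((Q | U) <-> R))

~P = ~F = T
~U = ~T = F
~U & R = F & F = F
~P -> (~U & R) = T -> F = F
Q | U = T | T = T
(Q | U) <-> R = T <-> F = F
S -> ((Q | U) <-> R) = F -> F = T
(~P -> (~U & R)) & (S -> ((Q | U) <-> R)) = F & T = F
Thus Statement 3 is false.

0 of the 3 statements are true (none).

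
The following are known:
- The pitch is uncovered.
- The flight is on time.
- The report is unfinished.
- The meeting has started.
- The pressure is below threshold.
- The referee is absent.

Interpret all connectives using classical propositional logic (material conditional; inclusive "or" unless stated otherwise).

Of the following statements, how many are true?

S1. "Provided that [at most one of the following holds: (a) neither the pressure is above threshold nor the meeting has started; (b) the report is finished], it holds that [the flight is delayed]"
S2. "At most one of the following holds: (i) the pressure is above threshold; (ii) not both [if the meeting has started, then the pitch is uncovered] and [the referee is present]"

Let V = "the pressure is above threshold" (F), Q = "the meeting has started" (T), L = "the report is finished" (F), H = "the flight is delayed" (F), S = "the pitch is covered" (F), K = "the referee is present" (F).

S1: Parsed as ((V ↓ Q) ↑ L) → H

V ↓ Q = F ↓ T = F
(V ↓ Q) ↑ L = F ↑ F = T
((V ↓ Q) ↑ L) → H = T → F = F
Hence S1 is false.

S2: In symbols: V ↑ ((Q → ¬S) ↑ K)

¬S = ¬F = T
Q → ¬S = T → T = T
(Q → ¬S) ↑ K = T ↑ F = T
V ↑ ((Q → ¬S) ↑ K) = F ↑ T = T
Hence S2 is true.

1 of the 2 statements is true.

1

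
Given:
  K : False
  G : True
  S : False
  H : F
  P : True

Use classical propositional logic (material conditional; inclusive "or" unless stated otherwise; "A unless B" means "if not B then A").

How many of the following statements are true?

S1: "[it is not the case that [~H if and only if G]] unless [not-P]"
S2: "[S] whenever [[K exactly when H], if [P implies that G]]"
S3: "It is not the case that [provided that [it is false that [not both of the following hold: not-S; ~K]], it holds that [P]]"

S1: Parsed as not (not H iff G) or not P

not H = not False = True
not H iff G = True iff True = True
not (not H iff G) = not True = False
not P = not True = False
not (not H iff G) or not P = False or False = False
Thus S1 is false.

S2: Formalization: ((P -> G) -> (K iff H)) -> S

P -> G = True -> True = True
K iff H = False iff False = True
(P -> G) -> (K iff H) = True -> True = True
((P -> G) -> (K iff H)) -> S = True -> False = False
So S2 is false.

S3: Parsed as not (not (not S nand not K) -> P)

not S = not False = True
not K = not False = True
not S nand not K = True nand True = False
not (not S nand not K) = not False = True
not (not S nand not K) -> P = True -> True = True
not (not (not S nand not K) -> P) = not True = False
So S3 is false.

True statements: 0 (none).

0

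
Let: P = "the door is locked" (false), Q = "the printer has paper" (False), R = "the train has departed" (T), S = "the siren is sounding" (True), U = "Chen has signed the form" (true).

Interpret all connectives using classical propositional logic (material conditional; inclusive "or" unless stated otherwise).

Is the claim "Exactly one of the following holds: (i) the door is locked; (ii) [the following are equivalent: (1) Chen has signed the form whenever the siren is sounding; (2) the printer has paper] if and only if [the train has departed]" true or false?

False

In symbols: P xor (((S -> U) <-> Q) <-> R)

S -> U = T -> T = T
(S -> U) <-> Q = T <-> F = F
((S -> U) <-> Q) <-> R = F <-> T = F
P xor (((S -> U) <-> Q) <-> R) = F xor F = F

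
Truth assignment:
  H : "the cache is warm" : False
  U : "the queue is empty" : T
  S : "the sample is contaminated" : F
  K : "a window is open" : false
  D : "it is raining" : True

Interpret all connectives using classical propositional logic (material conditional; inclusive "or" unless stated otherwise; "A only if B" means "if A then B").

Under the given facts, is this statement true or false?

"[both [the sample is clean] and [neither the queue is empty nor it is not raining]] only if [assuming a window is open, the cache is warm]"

True.

Values: S=F, U=T, D=T, K=F, H=F.
In symbols: (¬S ∧ (U ↓ ¬D)) → (K → H)

¬S = ¬F = T
¬D = ¬T = F
U ↓ ¬D = T ↓ F = F
¬S ∧ (U ↓ ¬D) = T ∧ F = F
K → H = F → F = T
(¬S ∧ (U ↓ ¬D)) → (K → H) = F → T = T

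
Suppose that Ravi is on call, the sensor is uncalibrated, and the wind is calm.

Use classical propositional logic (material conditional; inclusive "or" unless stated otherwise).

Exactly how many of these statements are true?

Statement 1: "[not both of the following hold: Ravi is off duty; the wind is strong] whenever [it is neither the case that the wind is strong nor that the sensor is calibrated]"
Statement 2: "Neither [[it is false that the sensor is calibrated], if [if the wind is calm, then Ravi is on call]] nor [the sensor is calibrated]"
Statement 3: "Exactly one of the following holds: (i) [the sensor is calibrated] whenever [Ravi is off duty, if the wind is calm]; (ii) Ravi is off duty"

Let R = "the wind is strong" (F), Q = "the sensor is calibrated" (F), P = "Ravi is on call" (T).

Statement 1: Formalization: (R nor Q) -> (~P nand R)

R nor Q = F nor F = T
~P = ~T = F
~P nand R = F nand F = T
(R nor Q) -> (~P nand R) = T -> T = T
Thus Statement 1 is true.

Statement 2: Formalization: ((~R -> P) -> ~Q) nor Q

~R = ~F = T
~R -> P = T -> T = T
~Q = ~F = T
(~R -> P) -> ~Q = T -> T = T
((~R -> P) -> ~Q) nor Q = T nor F = F
Thus Statement 2 is false.

Statement 3: Formalization: ((~R -> ~P) -> Q) xor ~P

~R = ~F = T
~P = ~T = F
~R -> ~P = T -> F = F
(~R -> ~P) -> Q = F -> F = T
~P = ~T = F
((~R -> ~P) -> Q) xor ~P = T xor F = T
So Statement 3 is true.

Count: 2.

2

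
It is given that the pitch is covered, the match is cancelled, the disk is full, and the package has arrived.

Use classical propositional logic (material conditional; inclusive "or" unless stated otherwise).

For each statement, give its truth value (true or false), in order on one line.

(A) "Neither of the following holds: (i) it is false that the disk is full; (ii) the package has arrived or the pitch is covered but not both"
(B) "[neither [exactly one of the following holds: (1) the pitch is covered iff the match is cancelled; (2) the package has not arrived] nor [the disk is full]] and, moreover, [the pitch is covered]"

(A) True; (B) False

Let R = "the disk is full" (T), S = "the package has arrived" (T), P = "the pitch is covered" (T), Q = "the match is cancelled" (T).

(A): Formalization: ~R nor (S xor P)

~R = ~T = F
S xor P = T xor T = F
~R nor (S xor P) = F nor F = T
Hence (A) is true.

(B): This is (((P <-> Q) xor ~S) nor R) & P.

P <-> Q = T <-> T = T
~S = ~T = F
(P <-> Q) xor ~S = T xor F = T
((P <-> Q) xor ~S) nor R = T nor T = F
(((P <-> Q) xor ~S) nor R) & P = F & T = F
Thus (B) is false.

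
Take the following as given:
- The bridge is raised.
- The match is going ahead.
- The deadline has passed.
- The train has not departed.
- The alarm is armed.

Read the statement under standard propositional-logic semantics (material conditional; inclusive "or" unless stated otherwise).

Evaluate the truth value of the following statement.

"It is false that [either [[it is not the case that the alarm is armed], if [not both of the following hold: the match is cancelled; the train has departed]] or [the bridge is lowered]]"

True

Let D = "the match is cancelled" (F), P = "the train has departed" (F), H = "the alarm is armed" (T), R = "the bridge is raised" (T).
Parsed as ¬(((D ↑ P) → ¬H) ∨ ¬R)

D ↑ P = F ↑ F = T
¬H = ¬T = F
(D ↑ P) → ¬H = T → F = F
¬R = ¬T = F
((D ↑ P) → ¬H) ∨ ¬R = F ∨ F = F
¬(((D ↑ P) → ¬H) ∨ ¬R) = ¬F = T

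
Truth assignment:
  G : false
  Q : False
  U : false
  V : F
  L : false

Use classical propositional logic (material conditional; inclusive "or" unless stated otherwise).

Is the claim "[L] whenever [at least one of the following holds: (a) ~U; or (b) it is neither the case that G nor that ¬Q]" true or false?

False

This is (¬U ∨ (G ↓ ¬Q)) → L.

¬U = ¬F = T
¬Q = ¬F = T
G ↓ ¬Q = F ↓ T = F
¬U ∨ (G ↓ ¬Q) = T ∨ F = T
(¬U ∨ (G ↓ ¬Q)) → L = T → F = F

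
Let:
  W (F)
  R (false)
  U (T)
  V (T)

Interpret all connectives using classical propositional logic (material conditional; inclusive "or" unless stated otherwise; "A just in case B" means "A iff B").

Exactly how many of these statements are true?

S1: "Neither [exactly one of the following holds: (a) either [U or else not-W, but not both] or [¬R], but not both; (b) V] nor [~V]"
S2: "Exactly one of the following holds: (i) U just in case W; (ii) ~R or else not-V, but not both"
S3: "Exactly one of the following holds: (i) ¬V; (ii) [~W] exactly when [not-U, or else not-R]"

S1: This is (((U xor ~W) xor ~R) xor V) nor ~V.

~W = ~F = T
U xor ~W = T xor T = F
~R = ~F = T
(U xor ~W) xor ~R = F xor T = T
((U xor ~W) xor ~R) xor V = T xor T = F
~V = ~T = F
(((U xor ~W) xor ~R) xor V) nor ~V = F nor F = T
So S1 is true.

S2: In symbols: (U <-> W) xor (~R xor ~V)

U <-> W = T <-> F = F
~R = ~F = T
~V = ~T = F
~R xor ~V = T xor F = T
(U <-> W) xor (~R xor ~V) = F xor T = T
Thus S2 is true.

S3: Formalization: ~V xor (~W <-> (~U | ~R))

~V = ~T = F
~W = ~F = T
~U = ~T = F
~R = ~F = T
~U | ~R = F | T = T
~W <-> (~U | ~R) = T <-> T = T
~V xor (~W <-> (~U | ~R)) = F xor T = T
So S3 is true.

True statements: 3 (S1, S2, S3).

3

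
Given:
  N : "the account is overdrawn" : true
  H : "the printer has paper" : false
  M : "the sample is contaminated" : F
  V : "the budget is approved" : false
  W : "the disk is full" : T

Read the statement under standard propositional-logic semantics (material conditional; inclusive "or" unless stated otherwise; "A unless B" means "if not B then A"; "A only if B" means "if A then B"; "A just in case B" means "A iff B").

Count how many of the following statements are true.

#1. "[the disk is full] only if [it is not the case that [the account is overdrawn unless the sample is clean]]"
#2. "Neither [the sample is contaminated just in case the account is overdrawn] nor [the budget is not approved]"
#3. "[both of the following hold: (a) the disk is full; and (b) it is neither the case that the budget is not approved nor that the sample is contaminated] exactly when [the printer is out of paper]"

0

#1: Parsed as W → ¬(N ∨ ¬M)

¬M = ¬F = T
N ∨ ¬M = T ∨ T = T
¬(N ∨ ¬M) = ¬T = F
W → ¬(N ∨ ¬M) = T → F = F
Thus #1 is false.

#2: Parsed as (M ↔ N) ↓ ¬V

M ↔ N = F ↔ T = F
¬V = ¬F = T
(M ↔ N) ↓ ¬V = F ↓ T = F
Thus #2 is false.

#3: Formalization: (W ∧ (¬V ↓ M)) ↔ ¬H

¬V = ¬F = T
¬V ↓ M = T ↓ F = F
W ∧ (¬V ↓ M) = T ∧ F = F
¬H = ¬F = T
(W ∧ (¬V ↓ M)) ↔ ¬H = F ↔ T = F
So #3 is false.

True statements: 0 (none).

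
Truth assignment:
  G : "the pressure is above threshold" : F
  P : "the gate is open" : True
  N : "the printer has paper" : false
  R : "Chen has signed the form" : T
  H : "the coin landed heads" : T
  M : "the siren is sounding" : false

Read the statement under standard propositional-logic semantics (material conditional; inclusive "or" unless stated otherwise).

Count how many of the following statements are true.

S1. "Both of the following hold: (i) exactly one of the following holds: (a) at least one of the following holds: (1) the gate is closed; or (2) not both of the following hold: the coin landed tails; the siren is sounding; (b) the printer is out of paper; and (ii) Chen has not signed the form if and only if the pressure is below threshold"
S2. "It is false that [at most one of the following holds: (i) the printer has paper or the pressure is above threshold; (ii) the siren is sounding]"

S1: This is ((¬P ∨ (¬H ↑ M)) ⊕ ¬N) ∧ (¬R ↔ ¬G).

¬P = ¬T = F
¬H = ¬T = F
¬H ↑ M = F ↑ F = T
¬P ∨ (¬H ↑ M) = F ∨ T = T
¬N = ¬F = T
(¬P ∨ (¬H ↑ M)) ⊕ ¬N = T ⊕ T = F
¬R = ¬T = F
¬G = ¬F = T
¬R ↔ ¬G = F ↔ T = F
((¬P ∨ (¬H ↑ M)) ⊕ ¬N) ∧ (¬R ↔ ¬G) = F ∧ F = F
So S1 is false.

S2: In symbols: ¬((N ∨ G) ↑ M)

N ∨ G = F ∨ F = F
(N ∨ G) ↑ M = F ↑ F = T
¬((N ∨ G) ↑ M) = ¬T = F
Hence S2 is false.

Count: 0.

0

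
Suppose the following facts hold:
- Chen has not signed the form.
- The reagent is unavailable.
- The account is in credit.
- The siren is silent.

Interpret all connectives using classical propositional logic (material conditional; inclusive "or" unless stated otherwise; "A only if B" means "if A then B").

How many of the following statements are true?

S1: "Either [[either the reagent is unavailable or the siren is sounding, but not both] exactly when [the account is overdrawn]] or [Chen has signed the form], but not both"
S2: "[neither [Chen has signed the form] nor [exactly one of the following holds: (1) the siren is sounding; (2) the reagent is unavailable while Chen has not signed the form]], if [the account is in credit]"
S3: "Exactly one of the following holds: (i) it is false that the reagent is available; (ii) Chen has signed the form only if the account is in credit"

Let Q = "the reagent is available" (F), S = "the siren is sounding" (F), R = "the account is overdrawn" (F), P = "Chen has signed the form" (F).

S1: Formalization: ((¬Q ⊕ S) ↔ R) ⊕ P

¬Q = ¬F = T
¬Q ⊕ S = T ⊕ F = T
(¬Q ⊕ S) ↔ R = T ↔ F = F
((¬Q ⊕ S) ↔ R) ⊕ P = F ⊕ F = F
Thus S1 is false.

S2: Parsed as ¬R → (P ↓ (S ⊕ (¬Q ∧ ¬P)))

¬R = ¬F = T
¬Q = ¬F = T
¬P = ¬F = T
¬Q ∧ ¬P = T ∧ T = T
S ⊕ (¬Q ∧ ¬P) = F ⊕ T = T
P ↓ (S ⊕ (¬Q ∧ ¬P)) = F ↓ T = F
¬R → (P ↓ (S ⊕ (¬Q ∧ ¬P))) = T → F = F
Thus S2 is false.

S3: In symbols: ¬Q ⊕ (P → ¬R)

¬Q = ¬F = T
¬R = ¬F = T
P → ¬R = F → T = T
¬Q ⊕ (P → ¬R) = T ⊕ T = F
So S3 is false.

Count: 0.

0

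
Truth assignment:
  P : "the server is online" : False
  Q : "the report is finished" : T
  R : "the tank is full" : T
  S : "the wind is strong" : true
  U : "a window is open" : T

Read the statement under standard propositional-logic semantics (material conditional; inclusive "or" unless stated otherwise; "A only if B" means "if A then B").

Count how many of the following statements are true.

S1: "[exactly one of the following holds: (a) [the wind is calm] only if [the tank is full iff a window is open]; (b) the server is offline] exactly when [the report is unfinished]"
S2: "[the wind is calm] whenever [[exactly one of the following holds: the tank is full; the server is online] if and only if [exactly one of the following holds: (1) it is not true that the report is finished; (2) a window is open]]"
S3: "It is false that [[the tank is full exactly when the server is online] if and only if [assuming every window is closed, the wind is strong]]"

2

S1: This is ((~S -> (R <-> U)) xor ~P) <-> ~Q.

~S = ~T = F
R <-> U = T <-> T = T
~S -> (R <-> U) = F -> T = T
~P = ~F = T
(~S -> (R <-> U)) xor ~P = T xor T = F
~Q = ~T = F
((~S -> (R <-> U)) xor ~P) <-> ~Q = F <-> F = T
So S1 is true.

S2: Formalization: ((R xor P) <-> (~Q xor U)) -> ~S

R xor P = T xor F = T
~Q = ~T = F
~Q xor U = F xor T = T
(R xor P) <-> (~Q xor U) = T <-> T = T
~S = ~T = F
((R xor P) <-> (~Q xor U)) -> ~S = T -> F = F
Thus S2 is false.

S3: This is ~((R <-> P) <-> (~U -> S)).

R <-> P = T <-> F = F
~U = ~T = F
~U -> S = F -> T = T
(R <-> P) <-> (~U -> S) = F <-> T = F
~((R <-> P) <-> (~U -> S)) = ~F = T
Thus S3 is true.

Count: 2.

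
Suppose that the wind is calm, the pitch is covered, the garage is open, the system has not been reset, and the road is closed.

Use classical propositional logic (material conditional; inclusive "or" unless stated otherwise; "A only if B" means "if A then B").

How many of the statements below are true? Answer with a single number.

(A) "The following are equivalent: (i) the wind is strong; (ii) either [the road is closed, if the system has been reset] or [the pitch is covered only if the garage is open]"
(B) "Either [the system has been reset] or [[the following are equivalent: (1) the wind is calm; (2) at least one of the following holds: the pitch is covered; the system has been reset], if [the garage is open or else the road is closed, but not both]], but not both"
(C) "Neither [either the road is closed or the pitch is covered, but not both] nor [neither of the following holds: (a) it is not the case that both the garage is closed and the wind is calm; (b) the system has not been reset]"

2

Let P = "the wind is strong" (F), S = "the system has been reset" (F), U = "the road is closed" (T), Q = "the pitch is covered" (T), R = "the garage is closed" (F).

(A): This is P ↔ ((S → U) ∨ (Q → ¬R)).

S → U = F → T = T
¬R = ¬F = T
Q → ¬R = T → T = T
(S → U) ∨ (Q → ¬R) = T ∨ T = T
P ↔ ((S → U) ∨ (Q → ¬R)) = F ↔ T = F
Thus (A) is false.

(B): Formalization: S ⊕ ((¬R ⊕ U) → (¬P ↔ (Q ∨ S)))

¬R = ¬F = T
¬R ⊕ U = T ⊕ T = F
¬P = ¬F = T
Q ∨ S = T ∨ F = T
¬P ↔ (Q ∨ S) = T ↔ T = T
(¬R ⊕ U) → (¬P ↔ (Q ∨ S)) = F → T = T
S ⊕ ((¬R ⊕ U) → (¬P ↔ (Q ∨ S))) = F ⊕ T = T
So (B) is true.

(C): This is (U ⊕ Q) ↓ ((R ↑ ¬P) ↓ ¬S).

U ⊕ Q = T ⊕ T = F
¬P = ¬F = T
R ↑ ¬P = F ↑ T = T
¬S = ¬F = T
(R ↑ ¬P) ↓ ¬S = T ↓ T = F
(U ⊕ Q) ↓ ((R ↑ ¬P) ↓ ¬S) = F ↓ F = T
Thus (C) is true.

2 of the 3 statements are true ((B), (C)).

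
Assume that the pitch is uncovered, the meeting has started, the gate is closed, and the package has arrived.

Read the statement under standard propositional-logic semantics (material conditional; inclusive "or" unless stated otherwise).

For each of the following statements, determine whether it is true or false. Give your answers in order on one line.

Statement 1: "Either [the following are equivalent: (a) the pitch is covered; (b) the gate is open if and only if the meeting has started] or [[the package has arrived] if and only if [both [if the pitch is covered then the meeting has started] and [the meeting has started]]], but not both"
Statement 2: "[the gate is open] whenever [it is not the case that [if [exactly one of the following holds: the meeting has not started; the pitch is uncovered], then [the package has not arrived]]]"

Let S = "the pitch is covered" (False), W = "the gate is open" (False), G = "the meeting has started" (True), V = "the package has arrived" (True).

Statement 1: This is (S iff (W iff G)) xor (V iff ((S -> G) and G)).

W iff G = False iff True = False
S iff (W iff G) = False iff False = True
S -> G = False -> True = True
(S -> G) and G = True and True = True
V iff ((S -> G) and G) = True iff True = True
(S iff (W iff G)) xor (V iff ((S -> G) and G)) = True xor True = False
Thus Statement 1 is false.

Statement 2: Formalization: not ((not G xor not S) -> not V) -> W

not G = not True = False
not S = not False = True
not G xor not S = False xor True = True
not V = not True = False
(not G xor not S) -> not V = True -> False = False
not ((not G xor not S) -> not V) = not False = True
not ((not G xor not S) -> not V) -> W = True -> False = False
Thus Statement 2 is false.

Statement 1 False, Statement 2 False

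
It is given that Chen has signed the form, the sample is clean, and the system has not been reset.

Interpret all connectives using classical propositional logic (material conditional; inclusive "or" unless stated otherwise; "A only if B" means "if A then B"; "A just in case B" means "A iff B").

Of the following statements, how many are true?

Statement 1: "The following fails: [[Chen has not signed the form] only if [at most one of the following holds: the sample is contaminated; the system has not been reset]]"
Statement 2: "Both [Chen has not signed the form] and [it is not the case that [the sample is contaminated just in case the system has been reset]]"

0

Let R = "Chen has signed the form" (True), L = "the sample is contaminated" (False), P = "the system has been reset" (False).

Statement 1: Parsed as not (not R -> (L nand not P))

not R = not True = False
not P = not False = True
L nand not P = False nand True = True
not R -> (L nand not P) = False -> True = True
not (not R -> (L nand not P)) = not True = False
So Statement 1 is false.

Statement 2: In symbols: not R and not (L iff P)

not R = not True = False
L iff P = False iff False = True
not (L iff P) = not True = False
not R and not (L iff P) = False and False = False
So Statement 2 is false.

0 of the 2 statements are true (none).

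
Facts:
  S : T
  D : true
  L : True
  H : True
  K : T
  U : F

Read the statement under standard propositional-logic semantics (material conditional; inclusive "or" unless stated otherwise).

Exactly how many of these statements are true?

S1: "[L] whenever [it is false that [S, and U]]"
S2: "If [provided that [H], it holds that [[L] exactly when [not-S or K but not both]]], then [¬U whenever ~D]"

2

S1: Formalization: not (S and U) -> L

S and U = True and False = False
not (S and U) = not False = True
not (S and U) -> L = True -> True = True
Thus S1 is true.

S2: Formalization: (H -> (L iff (not S xor K))) -> (not D -> not U)

not S = not True = False
not S xor K = False xor True = True
L iff (not S xor K) = True iff True = True
H -> (L iff (not S xor K)) = True -> True = True
not D = not True = False
not U = not False = True
not D -> not U = False -> True = True
(H -> (L iff (not S xor K))) -> (not D -> not U) = True -> True = True
Thus S2 is true.

True statements: 2 (S1, S2).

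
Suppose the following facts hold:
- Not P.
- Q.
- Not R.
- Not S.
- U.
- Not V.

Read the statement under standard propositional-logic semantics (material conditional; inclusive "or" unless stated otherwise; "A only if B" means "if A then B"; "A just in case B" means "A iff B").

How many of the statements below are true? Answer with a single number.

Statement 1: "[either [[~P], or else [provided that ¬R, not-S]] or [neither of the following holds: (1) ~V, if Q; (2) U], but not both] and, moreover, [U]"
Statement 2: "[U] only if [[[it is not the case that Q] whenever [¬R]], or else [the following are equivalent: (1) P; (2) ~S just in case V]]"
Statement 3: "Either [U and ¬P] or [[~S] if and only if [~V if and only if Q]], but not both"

2

Statement 1: This is ((¬P ∨ (¬R → ¬S)) ⊕ ((Q → ¬V) ↓ U)) ∧ U.

¬P = ¬F = T
¬R = ¬F = T
¬S = ¬F = T
¬R → ¬S = T → T = T
¬P ∨ (¬R → ¬S) = T ∨ T = T
¬V = ¬F = T
Q → ¬V = T → T = T
(Q → ¬V) ↓ U = T ↓ T = F
(¬P ∨ (¬R → ¬S)) ⊕ ((Q → ¬V) ↓ U) = T ⊕ F = T
((¬P ∨ (¬R → ¬S)) ⊕ ((Q → ¬V) ↓ U)) ∧ U = T ∧ T = T
Thus Statement 1 is true.

Statement 2: In symbols: U → ((¬R → ¬Q) ∨ (P ↔ (¬S ↔ V)))

¬R = ¬F = T
¬Q = ¬T = F
¬R → ¬Q = T → F = F
¬S = ¬F = T
¬S ↔ V = T ↔ F = F
P ↔ (¬S ↔ V) = F ↔ F = T
(¬R → ¬Q) ∨ (P ↔ (¬S ↔ V)) = F ∨ T = T
U → ((¬R → ¬Q) ∨ (P ↔ (¬S ↔ V))) = T → T = T
So Statement 2 is true.

Statement 3: Parsed as (U ∧ ¬P) ⊕ (¬S ↔ (¬V ↔ Q))

¬P = ¬F = T
U ∧ ¬P = T ∧ T = T
¬S = ¬F = T
¬V = ¬F = T
¬V ↔ Q = T ↔ T = T
¬S ↔ (¬V ↔ Q) = T ↔ T = T
(U ∧ ¬P) ⊕ (¬S ↔ (¬V ↔ Q)) = T ⊕ T = F
So Statement 3 is false.

Count: 2.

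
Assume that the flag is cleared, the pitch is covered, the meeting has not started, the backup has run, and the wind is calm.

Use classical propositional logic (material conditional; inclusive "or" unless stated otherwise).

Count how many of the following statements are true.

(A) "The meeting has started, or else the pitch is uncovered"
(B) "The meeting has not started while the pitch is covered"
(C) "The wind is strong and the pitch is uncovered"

Let R = "the meeting has started" (F), Q = "the pitch is covered" (T), U = "the wind is strong" (F).

(A): Parsed as R | ~Q

~Q = ~T = F
R | ~Q = F | F = F
Hence (A) is false.

(B): In symbols: ~R & Q

~R = ~F = T
~R & Q = T & T = T
So (B) is true.

(C): Formalization: U & ~Q

~Q = ~T = F
U & ~Q = F & F = F
Thus (C) is false.

Count: 1.

1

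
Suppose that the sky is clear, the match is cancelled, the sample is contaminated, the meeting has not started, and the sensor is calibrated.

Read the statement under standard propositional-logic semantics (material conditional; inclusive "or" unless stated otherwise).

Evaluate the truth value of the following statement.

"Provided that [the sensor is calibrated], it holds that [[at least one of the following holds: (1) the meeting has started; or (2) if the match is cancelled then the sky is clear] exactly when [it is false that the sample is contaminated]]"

false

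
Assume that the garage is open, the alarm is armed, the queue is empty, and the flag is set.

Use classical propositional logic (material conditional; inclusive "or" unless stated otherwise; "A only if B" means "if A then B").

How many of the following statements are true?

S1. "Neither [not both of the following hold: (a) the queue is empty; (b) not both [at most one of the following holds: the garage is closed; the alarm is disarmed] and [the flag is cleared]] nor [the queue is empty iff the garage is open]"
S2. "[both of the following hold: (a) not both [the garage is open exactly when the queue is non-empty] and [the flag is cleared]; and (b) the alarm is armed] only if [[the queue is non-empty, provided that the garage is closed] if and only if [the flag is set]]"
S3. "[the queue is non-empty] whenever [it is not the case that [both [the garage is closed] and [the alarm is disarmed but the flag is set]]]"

Let R = "the queue is empty" (True), K = "the garage is closed" (False), N = "the alarm is armed" (True), M = "the flag is set" (True).

S1: In symbols: (R nand ((K nand not N) nand not M)) nor (R iff not K)

not N = not True = False
K nand not N = False nand False = True
not M = not True = False
(K nand not N) nand not M = True nand False = True
R nand ((K nand not N) nand not M) = True nand True = False
not K = not False = True
R iff not K = True iff True = True
(R nand ((K nand not N) nand not M)) nor (R iff not K) = False nor True = False
Hence S1 is false.

S2: In symbols: (((not K iff not R) nand not M) and N) -> ((K -> not R) iff M)

not K = not False = True
not R = not True = False
not K iff not R = True iff False = False
not M = not True = False
(not K iff not R) nand not M = False nand False = True
((not K iff not R) nand not M) and N = True and True = True
not R = not True = False
K -> not R = False -> False = True
(K -> not R) iff M = True iff True = True
(((not K iff not R) nand not M) and N) -> ((K -> not R) iff M) = True -> True = True
Thus S2 is true.

S3: In symbols: not (K and (not N and M)) -> not R

not N = not True = False
not N and M = False and True = False
K and (not N and M) = False and False = False
not (K and (not N and M)) = not False = True
not R = not True = False
not (K and (not N and M)) -> not R = True -> False = False
Thus S3 is false.

Count: 1.

1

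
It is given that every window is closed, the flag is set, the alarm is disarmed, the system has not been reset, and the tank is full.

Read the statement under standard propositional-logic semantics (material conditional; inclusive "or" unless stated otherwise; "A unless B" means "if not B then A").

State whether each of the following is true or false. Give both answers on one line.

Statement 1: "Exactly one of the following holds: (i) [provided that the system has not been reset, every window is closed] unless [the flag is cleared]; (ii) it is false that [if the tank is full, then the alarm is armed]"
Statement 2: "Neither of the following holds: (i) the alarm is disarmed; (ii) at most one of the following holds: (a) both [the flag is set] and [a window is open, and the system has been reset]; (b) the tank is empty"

Statement 1 F / Statement 2 F

Let S = "the system has been reset" (F), P = "a window is open" (F), Q = "the flag is set" (T), U = "the tank is full" (T), R = "the alarm is armed" (F).

Statement 1: Formalization: ((¬S → ¬P) ∨ ¬Q) ⊕ ¬(U → R)

¬S = ¬F = T
¬P = ¬F = T
¬S → ¬P = T → T = T
¬Q = ¬T = F
(¬S → ¬P) ∨ ¬Q = T ∨ F = T
U → R = T → F = F
¬(U → R) = ¬F = T
((¬S → ¬P) ∨ ¬Q) ⊕ ¬(U → R) = T ⊕ T = F
Hence Statement 1 is false.

Statement 2: Parsed as ¬R ↓ ((Q ∧ (P ∧ S)) ↑ ¬U)

¬R = ¬F = T
P ∧ S = F ∧ F = F
Q ∧ (P ∧ S) = T ∧ F = F
¬U = ¬T = F
(Q ∧ (P ∧ S)) ↑ ¬U = F ↑ F = T
¬R ↓ ((Q ∧ (P ∧ S)) ↑ ¬U) = T ↓ T = F
Thus Statement 2 is false.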